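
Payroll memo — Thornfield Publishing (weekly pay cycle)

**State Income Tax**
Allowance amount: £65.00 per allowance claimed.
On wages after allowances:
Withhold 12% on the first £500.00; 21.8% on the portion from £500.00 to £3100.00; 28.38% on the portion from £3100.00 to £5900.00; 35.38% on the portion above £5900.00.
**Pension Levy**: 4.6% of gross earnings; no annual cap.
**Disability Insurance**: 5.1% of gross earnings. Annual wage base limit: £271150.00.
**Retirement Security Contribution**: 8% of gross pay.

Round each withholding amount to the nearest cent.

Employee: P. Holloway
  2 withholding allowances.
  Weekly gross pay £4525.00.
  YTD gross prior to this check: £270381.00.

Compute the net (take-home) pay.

£2921.31

State Income Tax: taxable = £4525.00 − 2×£65.00 = £4395.00
  £626.80 + 28.38% × (£4395.00 − £3100.00) = £626.80 + 28.38% × £1295.00 = £994.32
Pension Levy: 4.6% × £4525.00 = £208.15
Disability Insurance: cap £271150.00 − YTD £270381.00 = £769.00 subject; 5.1% × £769.00 = £39.22
Retirement Security Contribution: 8% × £4525.00 = £362.00
Total withheld: £994.32 + £208.15 + £39.22 + £362.00 = £1603.69
Net pay: £4525.00 − £1603.69 = £2921.31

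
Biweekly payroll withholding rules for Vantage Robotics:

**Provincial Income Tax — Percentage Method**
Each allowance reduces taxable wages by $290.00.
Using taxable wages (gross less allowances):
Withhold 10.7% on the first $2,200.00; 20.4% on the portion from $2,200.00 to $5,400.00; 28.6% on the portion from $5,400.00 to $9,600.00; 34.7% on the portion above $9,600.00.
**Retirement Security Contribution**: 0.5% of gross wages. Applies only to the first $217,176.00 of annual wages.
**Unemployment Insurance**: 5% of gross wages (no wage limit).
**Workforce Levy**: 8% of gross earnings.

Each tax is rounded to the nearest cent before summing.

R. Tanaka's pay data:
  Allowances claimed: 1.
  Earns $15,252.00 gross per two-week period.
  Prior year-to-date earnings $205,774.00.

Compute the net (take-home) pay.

$9,262.22

Provincial Income Tax: taxable = $15,252.00 − 1×$290.00 = $14,962.00
  $2,089.40 + 34.7% × ($14,962.00 − $9,600.00) = $2,089.40 + 34.7% × $5,362.00 = $3,950.01
Retirement Security Contribution: cap $217,176.00 − YTD $205,774.00 = $11,402.00 subject; 0.5% × $11,402.00 = $57.01
Unemployment Insurance: 5% × $15,252.00 = $762.60
Workforce Levy: 8% × $15,252.00 = $1,220.16
Total withheld: $3,950.01 + $57.01 + $762.60 + $1,220.16 = $5,989.78
Net pay: $15,252.00 − $5,989.78 = $9,262.22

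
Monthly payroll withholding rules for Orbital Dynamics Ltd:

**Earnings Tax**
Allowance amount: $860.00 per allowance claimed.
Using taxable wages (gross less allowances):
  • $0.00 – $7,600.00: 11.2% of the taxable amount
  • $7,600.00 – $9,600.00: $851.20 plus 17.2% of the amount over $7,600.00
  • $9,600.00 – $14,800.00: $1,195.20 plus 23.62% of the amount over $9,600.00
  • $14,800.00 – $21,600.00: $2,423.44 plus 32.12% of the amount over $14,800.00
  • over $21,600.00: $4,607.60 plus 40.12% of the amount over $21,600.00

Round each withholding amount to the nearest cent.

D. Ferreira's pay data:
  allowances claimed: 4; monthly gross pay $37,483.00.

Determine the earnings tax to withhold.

Earnings Tax: taxable = $37,483.00 − 4×$860.00 = $34,043.00
  $4,607.60 + 40.12% × ($34,043.00 − $21,600.00) = $4,607.60 + 40.12% × $12,443.00 = $9,599.73

$9,599.73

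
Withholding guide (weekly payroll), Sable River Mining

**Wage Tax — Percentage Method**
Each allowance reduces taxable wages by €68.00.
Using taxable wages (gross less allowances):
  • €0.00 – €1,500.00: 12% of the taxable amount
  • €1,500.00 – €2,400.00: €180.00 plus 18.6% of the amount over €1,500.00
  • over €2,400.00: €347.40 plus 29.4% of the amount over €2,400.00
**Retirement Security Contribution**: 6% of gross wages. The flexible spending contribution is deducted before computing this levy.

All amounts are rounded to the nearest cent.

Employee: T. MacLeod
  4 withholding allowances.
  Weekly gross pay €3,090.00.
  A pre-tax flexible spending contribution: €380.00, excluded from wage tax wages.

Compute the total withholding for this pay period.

€521.17

Wage Tax: taxable = €3,090.00 − €380.00 − 4×€68.00 = €2,438.00
  €347.40 + 29.4% × (€2,438.00 − €2,400.00) = €347.40 + 29.4% × €38.00 = €358.57
Retirement Security Contribution: 6% × €2,710.00 = €162.60
Total: €358.57 + €162.60 = €521.17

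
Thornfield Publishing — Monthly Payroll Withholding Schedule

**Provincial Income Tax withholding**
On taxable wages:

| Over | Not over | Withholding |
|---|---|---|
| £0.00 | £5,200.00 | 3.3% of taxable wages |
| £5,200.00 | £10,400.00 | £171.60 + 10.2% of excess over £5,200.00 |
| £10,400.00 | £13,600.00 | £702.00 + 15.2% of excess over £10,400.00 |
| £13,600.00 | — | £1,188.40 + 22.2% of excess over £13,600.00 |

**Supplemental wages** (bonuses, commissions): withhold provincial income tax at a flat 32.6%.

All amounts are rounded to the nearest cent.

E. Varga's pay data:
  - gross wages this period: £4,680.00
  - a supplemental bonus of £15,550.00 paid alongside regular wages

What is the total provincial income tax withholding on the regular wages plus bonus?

£5,223.74

Provincial Income Tax: taxable = £4,680.00
  3.3% × £4,680.00 = £154.44
Supplemental (32.6% flat on bonus): 32.6% × £15,550.00 = £5,069.30
Total provincial income tax: £154.44 + £5,069.30 = £5,223.74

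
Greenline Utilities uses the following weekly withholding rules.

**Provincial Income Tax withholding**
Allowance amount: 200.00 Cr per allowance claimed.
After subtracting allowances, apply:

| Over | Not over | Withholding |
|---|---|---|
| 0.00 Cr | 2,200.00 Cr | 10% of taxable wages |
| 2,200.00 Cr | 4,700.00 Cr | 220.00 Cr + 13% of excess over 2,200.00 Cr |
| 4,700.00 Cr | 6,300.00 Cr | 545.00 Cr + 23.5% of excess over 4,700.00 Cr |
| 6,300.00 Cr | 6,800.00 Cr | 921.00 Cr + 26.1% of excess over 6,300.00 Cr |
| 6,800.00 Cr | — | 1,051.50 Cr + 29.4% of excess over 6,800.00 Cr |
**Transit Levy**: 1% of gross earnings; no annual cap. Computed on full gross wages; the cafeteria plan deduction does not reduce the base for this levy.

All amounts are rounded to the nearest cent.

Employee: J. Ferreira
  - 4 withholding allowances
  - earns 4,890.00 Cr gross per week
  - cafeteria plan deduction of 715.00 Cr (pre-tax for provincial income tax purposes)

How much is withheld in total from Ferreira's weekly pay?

Provincial Income Tax: taxable = 4,890.00 Cr − 715.00 Cr − 4×200.00 Cr = 3,375.00 Cr
  220.00 Cr + 13% × (3,375.00 Cr − 2,200.00 Cr) = 220.00 Cr + 13% × 1,175.00 Cr = 372.75 Cr
Transit Levy: 1% × 4,890.00 Cr = 48.90 Cr
Total: 372.75 Cr + 48.90 Cr = 421.65 Cr

421.65 Cr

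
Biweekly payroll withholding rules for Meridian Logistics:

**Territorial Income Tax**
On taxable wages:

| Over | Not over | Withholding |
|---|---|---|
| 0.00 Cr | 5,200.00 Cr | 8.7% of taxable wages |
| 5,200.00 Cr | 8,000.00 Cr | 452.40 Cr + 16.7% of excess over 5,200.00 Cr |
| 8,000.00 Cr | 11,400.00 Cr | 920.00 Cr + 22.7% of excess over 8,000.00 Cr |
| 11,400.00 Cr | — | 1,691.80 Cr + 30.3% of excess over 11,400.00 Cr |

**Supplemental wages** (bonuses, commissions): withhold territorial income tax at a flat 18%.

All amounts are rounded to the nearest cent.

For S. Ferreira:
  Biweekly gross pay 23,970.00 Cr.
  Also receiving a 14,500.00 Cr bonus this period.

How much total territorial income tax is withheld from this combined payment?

8,110.51 Cr

Territorial Income Tax: taxable = 23,970.00 Cr
  1,691.80 Cr + 30.3% × (23,970.00 Cr − 11,400.00 Cr) = 1,691.80 Cr + 30.3% × 12,570.00 Cr = 5,500.51 Cr
Supplemental (18% flat on bonus): 18% × 14,500.00 Cr = 2,610.00 Cr
Total territorial income tax: 5,500.51 Cr + 2,610.00 Cr = 8,110.51 Cr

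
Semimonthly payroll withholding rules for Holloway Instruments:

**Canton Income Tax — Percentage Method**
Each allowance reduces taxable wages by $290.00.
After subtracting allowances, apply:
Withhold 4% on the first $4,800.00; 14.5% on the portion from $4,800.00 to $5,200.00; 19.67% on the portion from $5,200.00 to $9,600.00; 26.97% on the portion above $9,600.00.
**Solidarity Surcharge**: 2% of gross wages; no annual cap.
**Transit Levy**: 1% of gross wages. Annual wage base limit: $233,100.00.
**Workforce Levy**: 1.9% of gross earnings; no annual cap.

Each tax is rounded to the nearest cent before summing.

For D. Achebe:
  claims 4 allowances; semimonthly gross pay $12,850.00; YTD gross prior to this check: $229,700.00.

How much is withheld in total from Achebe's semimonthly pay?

Canton Income Tax: taxable = $12,850.00 − 4×$290.00 = $11,690.00
  $1,115.48 + 26.97% × ($11,690.00 − $9,600.00) = $1,115.48 + 26.97% × $2,090.00 = $1,679.15
Solidarity Surcharge: 2% × $12,850.00 = $257.00
Transit Levy: cap $233,100.00 − YTD $229,700.00 = $3,400.00 subject; 1% × $3,400.00 = $34.00
Workforce Levy: 1.9% × $12,850.00 = $244.15
Total: $1,679.15 + $257.00 + $34.00 + $244.15 = $2,214.30

$2,214.30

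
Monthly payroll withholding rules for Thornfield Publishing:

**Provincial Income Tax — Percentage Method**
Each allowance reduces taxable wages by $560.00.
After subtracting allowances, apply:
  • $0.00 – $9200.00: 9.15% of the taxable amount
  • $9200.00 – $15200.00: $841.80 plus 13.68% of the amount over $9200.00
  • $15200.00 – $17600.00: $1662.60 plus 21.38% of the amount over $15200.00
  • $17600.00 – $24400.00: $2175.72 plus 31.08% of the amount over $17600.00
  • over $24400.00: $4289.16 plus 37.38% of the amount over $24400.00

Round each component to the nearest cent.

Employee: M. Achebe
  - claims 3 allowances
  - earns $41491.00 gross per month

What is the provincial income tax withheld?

$10049.79

Provincial Income Tax: taxable = $41491.00 − 3×$560.00 = $39811.00
  $4289.16 + 37.38% × ($39811.00 − $24400.00) = $4289.16 + 37.38% × $15411.00 = $10049.79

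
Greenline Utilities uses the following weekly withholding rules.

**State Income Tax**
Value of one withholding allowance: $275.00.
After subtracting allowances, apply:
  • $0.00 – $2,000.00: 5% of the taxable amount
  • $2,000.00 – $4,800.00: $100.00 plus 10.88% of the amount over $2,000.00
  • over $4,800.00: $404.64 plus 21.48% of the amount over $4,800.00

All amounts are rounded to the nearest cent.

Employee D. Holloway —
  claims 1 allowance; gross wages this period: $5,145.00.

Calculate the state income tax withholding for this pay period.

State Income Tax: taxable = $5,145.00 − 1×$275.00 = $4,870.00
  $404.64 + 21.48% × ($4,870.00 − $4,800.00) = $404.64 + 21.48% × $70.00 = $419.68

$419.68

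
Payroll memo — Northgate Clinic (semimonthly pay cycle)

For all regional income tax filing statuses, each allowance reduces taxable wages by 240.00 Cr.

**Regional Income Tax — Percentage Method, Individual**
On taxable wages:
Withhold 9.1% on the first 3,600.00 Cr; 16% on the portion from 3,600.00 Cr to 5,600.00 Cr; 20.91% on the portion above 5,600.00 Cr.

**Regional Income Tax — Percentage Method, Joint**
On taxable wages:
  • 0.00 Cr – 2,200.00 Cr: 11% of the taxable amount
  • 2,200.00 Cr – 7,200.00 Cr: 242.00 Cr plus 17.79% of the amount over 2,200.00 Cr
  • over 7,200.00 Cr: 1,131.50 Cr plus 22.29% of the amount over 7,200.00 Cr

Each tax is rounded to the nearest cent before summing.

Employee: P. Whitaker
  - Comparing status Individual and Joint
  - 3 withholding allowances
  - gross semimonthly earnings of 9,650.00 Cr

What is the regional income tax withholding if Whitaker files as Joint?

1,517.12 Cr

Regional Income Tax (Joint): taxable = 9,650.00 Cr − 3×240.00 Cr = 8,930.00 Cr
  1,131.50 Cr + 22.29% × (8,930.00 Cr − 7,200.00 Cr) = 1,131.50 Cr + 22.29% × 1,730.00 Cr = 1,517.12 Cr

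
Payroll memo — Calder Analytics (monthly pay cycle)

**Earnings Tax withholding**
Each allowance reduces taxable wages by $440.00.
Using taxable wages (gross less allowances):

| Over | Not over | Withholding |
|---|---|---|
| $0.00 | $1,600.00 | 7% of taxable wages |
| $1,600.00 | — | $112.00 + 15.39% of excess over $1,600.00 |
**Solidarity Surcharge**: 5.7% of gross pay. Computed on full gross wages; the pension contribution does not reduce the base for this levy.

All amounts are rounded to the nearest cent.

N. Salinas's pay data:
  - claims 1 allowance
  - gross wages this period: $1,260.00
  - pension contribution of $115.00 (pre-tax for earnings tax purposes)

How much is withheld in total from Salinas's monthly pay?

$121.17

Earnings Tax: taxable = $1,260.00 − $115.00 − 1×$440.00 = $705.00
  7% × $705.00 = $49.35
Solidarity Surcharge: 5.7% × $1,260.00 = $71.82
Total: $49.35 + $71.82 = $121.17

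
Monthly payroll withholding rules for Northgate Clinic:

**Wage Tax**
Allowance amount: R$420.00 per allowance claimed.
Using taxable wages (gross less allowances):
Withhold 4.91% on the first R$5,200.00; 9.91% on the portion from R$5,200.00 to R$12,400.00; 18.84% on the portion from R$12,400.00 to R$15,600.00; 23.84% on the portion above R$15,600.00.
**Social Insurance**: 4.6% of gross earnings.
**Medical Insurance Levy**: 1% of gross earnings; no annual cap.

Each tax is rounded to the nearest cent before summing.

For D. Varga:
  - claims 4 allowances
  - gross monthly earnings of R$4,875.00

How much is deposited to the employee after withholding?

Wage Tax: taxable = R$4,875.00 − 4×R$420.00 = R$3,195.00
  4.91% × R$3,195.00 = R$156.87
Social Insurance: 4.6% × R$4,875.00 = R$224.25
Medical Insurance Levy: 1% × R$4,875.00 = R$48.75
Total withheld: R$156.87 + R$224.25 + R$48.75 = R$429.87
Net pay: R$4,875.00 − R$429.87 = R$4,445.13

R$4,445.13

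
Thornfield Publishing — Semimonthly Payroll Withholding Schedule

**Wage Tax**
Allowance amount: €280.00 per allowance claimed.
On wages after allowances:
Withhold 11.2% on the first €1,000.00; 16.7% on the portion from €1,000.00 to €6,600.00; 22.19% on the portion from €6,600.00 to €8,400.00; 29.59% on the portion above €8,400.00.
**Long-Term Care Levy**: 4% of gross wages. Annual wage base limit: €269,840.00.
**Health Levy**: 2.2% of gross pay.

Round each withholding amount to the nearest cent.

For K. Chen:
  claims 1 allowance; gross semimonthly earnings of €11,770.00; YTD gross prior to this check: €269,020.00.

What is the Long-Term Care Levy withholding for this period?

€32.80

Long-Term Care Levy: cap €269,840.00 − YTD €269,020.00 = €820.00 subject; 4% × €820.00 = €32.80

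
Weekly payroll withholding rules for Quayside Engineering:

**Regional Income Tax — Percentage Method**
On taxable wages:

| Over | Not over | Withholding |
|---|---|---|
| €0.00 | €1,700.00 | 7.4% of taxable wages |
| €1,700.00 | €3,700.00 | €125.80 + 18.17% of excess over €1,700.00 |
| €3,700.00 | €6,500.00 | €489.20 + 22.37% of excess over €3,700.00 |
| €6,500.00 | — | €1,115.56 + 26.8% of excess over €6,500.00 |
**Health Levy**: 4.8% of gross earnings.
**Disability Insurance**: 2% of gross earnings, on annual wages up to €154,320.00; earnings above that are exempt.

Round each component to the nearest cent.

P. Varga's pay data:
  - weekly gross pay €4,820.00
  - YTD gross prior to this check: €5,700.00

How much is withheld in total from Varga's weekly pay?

Regional Income Tax: taxable = €4,820.00
  €489.20 + 22.37% × (€4,820.00 − €3,700.00) = €489.20 + 22.37% × €1,120.00 = €739.74
Health Levy: 4.8% × €4,820.00 = €231.36
Disability Insurance: 2% × €4,820.00 = €96.40
Total: €739.74 + €231.36 + €96.40 = €1,067.50

€1,067.50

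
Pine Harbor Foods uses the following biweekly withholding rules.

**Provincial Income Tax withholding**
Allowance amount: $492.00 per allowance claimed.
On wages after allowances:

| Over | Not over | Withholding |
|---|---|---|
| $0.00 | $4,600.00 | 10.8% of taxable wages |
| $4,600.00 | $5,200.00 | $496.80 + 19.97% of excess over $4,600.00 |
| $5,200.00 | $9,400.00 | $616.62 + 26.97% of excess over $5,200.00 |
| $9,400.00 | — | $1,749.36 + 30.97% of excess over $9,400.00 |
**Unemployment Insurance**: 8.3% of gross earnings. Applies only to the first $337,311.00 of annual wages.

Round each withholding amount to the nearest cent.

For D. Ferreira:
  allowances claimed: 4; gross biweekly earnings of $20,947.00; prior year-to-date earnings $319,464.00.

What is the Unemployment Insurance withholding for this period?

$1,481.30

Unemployment Insurance: cap $337,311.00 − YTD $319,464.00 = $17,847.00 subject; 8.3% × $17,847.00 = $1,481.30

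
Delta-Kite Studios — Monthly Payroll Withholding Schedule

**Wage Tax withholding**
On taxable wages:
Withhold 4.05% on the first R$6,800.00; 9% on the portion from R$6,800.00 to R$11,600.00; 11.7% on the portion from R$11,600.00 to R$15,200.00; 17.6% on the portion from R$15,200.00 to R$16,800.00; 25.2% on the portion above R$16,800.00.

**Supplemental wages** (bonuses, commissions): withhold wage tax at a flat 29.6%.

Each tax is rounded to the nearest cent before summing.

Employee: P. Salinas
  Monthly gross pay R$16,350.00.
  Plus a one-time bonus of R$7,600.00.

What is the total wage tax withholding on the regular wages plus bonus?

R$3,580.60

Wage Tax: taxable = R$16,350.00
  R$1,128.60 + 17.6% × (R$16,350.00 − R$15,200.00) = R$1,128.60 + 17.6% × R$1,150.00 = R$1,331.00
Supplemental (29.6% flat on bonus): 29.6% × R$7,600.00 = R$2,249.60
Total wage tax: R$1,331.00 + R$2,249.60 = R$3,580.60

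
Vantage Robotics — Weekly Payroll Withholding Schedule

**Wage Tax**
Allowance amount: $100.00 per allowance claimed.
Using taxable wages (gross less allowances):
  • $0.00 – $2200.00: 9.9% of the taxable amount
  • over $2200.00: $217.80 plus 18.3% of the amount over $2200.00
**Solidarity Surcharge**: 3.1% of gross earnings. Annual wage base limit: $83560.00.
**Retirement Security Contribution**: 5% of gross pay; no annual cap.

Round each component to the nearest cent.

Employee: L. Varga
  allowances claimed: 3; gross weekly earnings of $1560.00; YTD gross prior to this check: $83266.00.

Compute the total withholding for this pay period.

$211.85

Wage Tax: taxable = $1560.00 − 3×$100.00 = $1260.00
  9.9% × $1260.00 = $124.74
Solidarity Surcharge: cap $83560.00 − YTD $83266.00 = $294.00 subject; 3.1% × $294.00 = $9.11
Retirement Security Contribution: 5% × $1560.00 = $78.00
Total: $124.74 + $9.11 + $78.00 = $211.85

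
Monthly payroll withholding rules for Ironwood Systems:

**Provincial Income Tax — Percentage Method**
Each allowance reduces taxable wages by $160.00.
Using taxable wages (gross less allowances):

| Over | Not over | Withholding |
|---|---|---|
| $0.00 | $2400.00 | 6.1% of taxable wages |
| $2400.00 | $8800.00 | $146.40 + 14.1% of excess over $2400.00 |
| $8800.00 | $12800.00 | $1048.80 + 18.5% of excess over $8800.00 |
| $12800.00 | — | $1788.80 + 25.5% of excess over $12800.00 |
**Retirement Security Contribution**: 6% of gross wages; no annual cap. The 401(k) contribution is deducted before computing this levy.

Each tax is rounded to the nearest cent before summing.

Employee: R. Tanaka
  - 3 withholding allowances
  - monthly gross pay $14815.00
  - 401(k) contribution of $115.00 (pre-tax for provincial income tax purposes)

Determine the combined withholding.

Provincial Income Tax: taxable = $14815.00 − $115.00 − 3×$160.00 = $14220.00
  $1788.80 + 25.5% × ($14220.00 − $12800.00) = $1788.80 + 25.5% × $1420.00 = $2150.90
Retirement Security Contribution: 6% × $14700.00 = $882.00
Total: $2150.90 + $882.00 = $3032.90

$3032.90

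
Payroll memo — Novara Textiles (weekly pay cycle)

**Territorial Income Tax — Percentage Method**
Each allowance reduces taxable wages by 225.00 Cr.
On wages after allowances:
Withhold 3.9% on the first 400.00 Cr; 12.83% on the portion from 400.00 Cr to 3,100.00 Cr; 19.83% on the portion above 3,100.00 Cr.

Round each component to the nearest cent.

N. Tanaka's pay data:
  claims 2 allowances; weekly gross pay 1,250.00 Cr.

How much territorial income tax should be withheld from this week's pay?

Territorial Income Tax: taxable = 1,250.00 Cr − 2×225.00 Cr = 800.00 Cr
  15.60 Cr + 12.83% × (800.00 Cr − 400.00 Cr) = 15.60 Cr + 12.83% × 400.00 Cr = 66.92 Cr

66.92 Cr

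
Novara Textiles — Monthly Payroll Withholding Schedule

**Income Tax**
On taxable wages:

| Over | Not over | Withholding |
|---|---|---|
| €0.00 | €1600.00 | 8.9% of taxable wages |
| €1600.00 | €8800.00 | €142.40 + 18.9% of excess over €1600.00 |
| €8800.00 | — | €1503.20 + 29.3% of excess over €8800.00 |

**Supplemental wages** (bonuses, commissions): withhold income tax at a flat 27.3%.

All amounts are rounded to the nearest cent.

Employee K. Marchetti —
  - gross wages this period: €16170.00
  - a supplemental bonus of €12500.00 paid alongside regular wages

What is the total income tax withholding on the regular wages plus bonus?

Income Tax: taxable = €16170.00
  €1503.20 + 29.3% × (€16170.00 − €8800.00) = €1503.20 + 29.3% × €7370.00 = €3662.61
Supplemental (27.3% flat on bonus): 27.3% × €12500.00 = €3412.50
Total income tax: €3662.61 + €3412.50 = €7075.11

€7075.11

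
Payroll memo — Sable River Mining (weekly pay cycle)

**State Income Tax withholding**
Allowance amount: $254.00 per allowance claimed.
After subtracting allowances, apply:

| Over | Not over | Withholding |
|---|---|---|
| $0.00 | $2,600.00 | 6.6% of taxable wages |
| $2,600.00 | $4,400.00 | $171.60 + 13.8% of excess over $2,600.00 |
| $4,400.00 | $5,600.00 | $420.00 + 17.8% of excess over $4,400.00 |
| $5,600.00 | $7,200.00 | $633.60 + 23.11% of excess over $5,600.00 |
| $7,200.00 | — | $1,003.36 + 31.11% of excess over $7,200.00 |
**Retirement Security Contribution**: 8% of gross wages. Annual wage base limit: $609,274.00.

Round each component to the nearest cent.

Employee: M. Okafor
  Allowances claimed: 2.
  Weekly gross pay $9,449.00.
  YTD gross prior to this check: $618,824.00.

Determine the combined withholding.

State Income Tax: taxable = $9,449.00 − 2×$254.00 = $8,941.00
  $1,003.36 + 31.11% × ($8,941.00 − $7,200.00) = $1,003.36 + 31.11% × $1,741.00 = $1,544.99
Retirement Security Contribution: YTD $618,824.00 ≥ cap $609,274.00 → $0.00
Total: $1,544.99 + $0.00 = $1,544.99

$1,544.99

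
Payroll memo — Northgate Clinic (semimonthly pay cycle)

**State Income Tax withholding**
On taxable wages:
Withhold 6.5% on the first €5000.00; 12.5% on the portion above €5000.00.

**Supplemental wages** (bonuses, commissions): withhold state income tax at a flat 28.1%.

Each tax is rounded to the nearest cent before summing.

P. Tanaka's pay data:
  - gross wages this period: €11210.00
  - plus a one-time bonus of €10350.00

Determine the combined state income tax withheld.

State Income Tax: taxable = €11210.00
  €325.00 + 12.5% × (€11210.00 − €5000.00) = €325.00 + 12.5% × €6210.00 = €1101.25
Supplemental (28.1% flat on bonus): 28.1% × €10350.00 = €2908.35
Total state income tax: €1101.25 + €2908.35 = €4009.60

€4009.60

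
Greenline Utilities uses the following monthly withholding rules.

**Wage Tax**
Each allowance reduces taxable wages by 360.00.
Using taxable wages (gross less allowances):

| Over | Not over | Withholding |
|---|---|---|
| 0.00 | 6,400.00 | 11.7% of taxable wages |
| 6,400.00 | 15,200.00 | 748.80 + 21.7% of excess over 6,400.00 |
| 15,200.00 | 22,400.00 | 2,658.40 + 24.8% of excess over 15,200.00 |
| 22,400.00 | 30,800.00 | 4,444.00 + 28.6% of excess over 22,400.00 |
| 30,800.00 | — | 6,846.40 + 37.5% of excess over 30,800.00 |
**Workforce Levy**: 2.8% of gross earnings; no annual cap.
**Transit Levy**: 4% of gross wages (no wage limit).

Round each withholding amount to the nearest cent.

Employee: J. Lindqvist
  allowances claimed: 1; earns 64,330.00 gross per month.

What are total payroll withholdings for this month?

23,659.59

Wage Tax: taxable = 64,330.00 − 1×360.00 = 63,970.00
  6,846.40 + 37.5% × (63,970.00 − 30,800.00) = 6,846.40 + 37.5% × 33,170.00 = 19,285.15
Workforce Levy: 2.8% × 64,330.00 = 1,801.24
Transit Levy: 4% × 64,330.00 = 2,573.20
Total: 19,285.15 + 1,801.24 + 2,573.20 = 23,659.59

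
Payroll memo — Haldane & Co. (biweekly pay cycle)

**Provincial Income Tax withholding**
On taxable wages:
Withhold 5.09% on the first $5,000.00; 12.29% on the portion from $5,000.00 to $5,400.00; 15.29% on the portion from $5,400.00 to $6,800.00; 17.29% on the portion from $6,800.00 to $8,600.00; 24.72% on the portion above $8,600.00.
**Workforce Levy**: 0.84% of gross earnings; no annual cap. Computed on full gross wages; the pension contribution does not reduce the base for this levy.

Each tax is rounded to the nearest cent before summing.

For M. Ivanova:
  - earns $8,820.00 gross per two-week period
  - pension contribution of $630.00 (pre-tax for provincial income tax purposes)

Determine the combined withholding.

Provincial Income Tax: taxable = $8,820.00 − $630.00 = $8,190.00
  $517.72 + 17.29% × ($8,190.00 − $6,800.00) = $517.72 + 17.29% × $1,390.00 = $758.05
Workforce Levy: 0.84% × $8,820.00 = $74.09
Total: $758.05 + $74.09 = $832.14

$832.14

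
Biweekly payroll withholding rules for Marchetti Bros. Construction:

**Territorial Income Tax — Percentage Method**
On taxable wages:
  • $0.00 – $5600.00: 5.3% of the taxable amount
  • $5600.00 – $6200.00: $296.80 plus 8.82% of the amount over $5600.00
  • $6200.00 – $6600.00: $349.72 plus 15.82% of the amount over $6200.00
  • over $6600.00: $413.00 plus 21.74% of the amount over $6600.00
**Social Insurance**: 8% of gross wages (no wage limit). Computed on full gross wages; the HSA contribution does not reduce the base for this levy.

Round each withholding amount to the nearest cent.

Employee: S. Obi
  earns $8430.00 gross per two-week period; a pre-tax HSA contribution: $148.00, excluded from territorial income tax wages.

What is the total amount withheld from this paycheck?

Territorial Income Tax: taxable = $8430.00 − $148.00 = $8282.00
  $413.00 + 21.74% × ($8282.00 − $6600.00) = $413.00 + 21.74% × $1682.00 = $778.67
Social Insurance: 8% × $8430.00 = $674.40
Total: $778.67 + $674.40 = $1453.07

$1453.07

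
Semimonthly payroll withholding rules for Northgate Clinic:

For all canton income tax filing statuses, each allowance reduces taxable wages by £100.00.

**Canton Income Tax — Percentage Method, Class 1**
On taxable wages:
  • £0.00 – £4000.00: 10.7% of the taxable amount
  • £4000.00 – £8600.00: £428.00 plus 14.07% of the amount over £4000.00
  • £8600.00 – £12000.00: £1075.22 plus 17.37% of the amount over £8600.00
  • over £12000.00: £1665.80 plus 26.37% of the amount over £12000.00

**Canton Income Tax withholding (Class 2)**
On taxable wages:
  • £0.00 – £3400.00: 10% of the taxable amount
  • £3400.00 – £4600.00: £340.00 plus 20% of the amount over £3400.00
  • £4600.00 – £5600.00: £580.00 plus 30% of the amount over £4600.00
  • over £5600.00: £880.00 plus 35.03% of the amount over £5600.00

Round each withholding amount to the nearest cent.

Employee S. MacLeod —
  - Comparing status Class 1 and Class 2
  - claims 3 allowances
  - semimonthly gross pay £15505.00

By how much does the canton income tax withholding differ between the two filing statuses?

£1733.67

Canton Income Tax (Class 1): taxable = £15505.00 − 3×£100.00 = £15205.00
  £1665.80 + 26.37% × (£15205.00 − £12000.00) = £1665.80 + 26.37% × £3205.00 = £2510.96
Canton Income Tax (Class 2): taxable = £15505.00 − 3×£100.00 = £15205.00
  £880.00 + 35.03% × (£15205.00 − £5600.00) = £880.00 + 35.03% × £9605.00 = £4244.63
Difference: |£2510.96 − £4244.63| = £1733.67 (higher under Class 2)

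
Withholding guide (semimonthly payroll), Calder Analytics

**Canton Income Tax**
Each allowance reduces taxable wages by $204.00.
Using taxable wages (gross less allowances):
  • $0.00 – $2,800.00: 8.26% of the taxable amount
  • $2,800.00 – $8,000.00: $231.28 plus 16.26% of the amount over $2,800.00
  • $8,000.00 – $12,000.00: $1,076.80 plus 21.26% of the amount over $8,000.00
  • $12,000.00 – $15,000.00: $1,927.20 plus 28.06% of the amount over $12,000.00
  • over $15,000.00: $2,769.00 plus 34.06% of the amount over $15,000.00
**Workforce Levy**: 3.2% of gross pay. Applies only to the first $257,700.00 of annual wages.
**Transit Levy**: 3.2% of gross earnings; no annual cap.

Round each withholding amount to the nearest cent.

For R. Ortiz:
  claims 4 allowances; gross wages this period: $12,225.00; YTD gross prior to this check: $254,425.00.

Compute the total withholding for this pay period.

$2,297.55

Canton Income Tax: taxable = $12,225.00 − 4×$204.00 = $11,409.00
  $1,076.80 + 21.26% × ($11,409.00 − $8,000.00) = $1,076.80 + 21.26% × $3,409.00 = $1,801.55
Workforce Levy: cap $257,700.00 − YTD $254,425.00 = $3,275.00 subject; 3.2% × $3,275.00 = $104.80
Transit Levy: 3.2% × $12,225.00 = $391.20
Total: $1,801.55 + $104.80 + $391.20 = $2,297.55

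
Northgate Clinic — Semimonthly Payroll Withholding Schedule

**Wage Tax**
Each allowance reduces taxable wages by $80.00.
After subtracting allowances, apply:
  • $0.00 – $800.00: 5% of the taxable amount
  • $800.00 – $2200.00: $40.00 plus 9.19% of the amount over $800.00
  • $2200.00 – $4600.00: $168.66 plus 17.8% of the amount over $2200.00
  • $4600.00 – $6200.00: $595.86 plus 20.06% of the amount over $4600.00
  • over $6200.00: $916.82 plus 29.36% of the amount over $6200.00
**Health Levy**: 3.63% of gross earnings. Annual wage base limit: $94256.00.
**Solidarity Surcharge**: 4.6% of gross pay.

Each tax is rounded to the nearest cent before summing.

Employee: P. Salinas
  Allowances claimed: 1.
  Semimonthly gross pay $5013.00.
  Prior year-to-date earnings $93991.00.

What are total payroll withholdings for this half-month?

Wage Tax: taxable = $5013.00 − 1×$80.00 = $4933.00
  $595.86 + 20.06% × ($4933.00 − $4600.00) = $595.86 + 20.06% × $333.00 = $662.66
Health Levy: cap $94256.00 − YTD $93991.00 = $265.00 subject; 3.63% × $265.00 = $9.62
Solidarity Surcharge: 4.6% × $5013.00 = $230.60
Total: $662.66 + $9.62 + $230.60 = $902.88

$902.88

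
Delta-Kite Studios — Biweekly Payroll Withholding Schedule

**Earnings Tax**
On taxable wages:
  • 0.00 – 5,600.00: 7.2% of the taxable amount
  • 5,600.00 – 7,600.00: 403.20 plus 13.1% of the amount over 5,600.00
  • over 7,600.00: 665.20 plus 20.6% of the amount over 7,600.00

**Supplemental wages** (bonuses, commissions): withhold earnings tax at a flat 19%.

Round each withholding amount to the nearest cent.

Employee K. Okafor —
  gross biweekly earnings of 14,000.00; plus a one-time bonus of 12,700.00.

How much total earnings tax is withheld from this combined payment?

Earnings Tax: taxable = 14,000.00
  665.20 + 20.6% × (14,000.00 − 7,600.00) = 665.20 + 20.6% × 6,400.00 = 1,983.60
Supplemental (19% flat on bonus): 19% × 12,700.00 = 2,413.00
Total earnings tax: 1,983.60 + 2,413.00 = 4,396.60

4,396.60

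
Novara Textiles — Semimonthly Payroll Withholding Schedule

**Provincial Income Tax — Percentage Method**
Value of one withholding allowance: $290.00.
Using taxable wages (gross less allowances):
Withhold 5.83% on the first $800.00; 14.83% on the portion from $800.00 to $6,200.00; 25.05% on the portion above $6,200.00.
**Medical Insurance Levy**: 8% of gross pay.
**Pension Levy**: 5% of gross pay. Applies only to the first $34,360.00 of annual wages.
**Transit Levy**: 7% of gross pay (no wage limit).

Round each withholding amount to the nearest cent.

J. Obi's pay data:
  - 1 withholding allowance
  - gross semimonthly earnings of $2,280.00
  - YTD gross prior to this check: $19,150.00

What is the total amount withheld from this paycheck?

$679.12

Provincial Income Tax: taxable = $2,280.00 − 1×$290.00 = $1,990.00
  $46.64 + 14.83% × ($1,990.00 − $800.00) = $46.64 + 14.83% × $1,190.00 = $223.12
Medical Insurance Levy: 8% × $2,280.00 = $182.40
Pension Levy: 5% × $2,280.00 = $114.00
Transit Levy: 7% × $2,280.00 = $159.60
Total: $223.12 + $182.40 + $114.00 + $159.60 = $679.12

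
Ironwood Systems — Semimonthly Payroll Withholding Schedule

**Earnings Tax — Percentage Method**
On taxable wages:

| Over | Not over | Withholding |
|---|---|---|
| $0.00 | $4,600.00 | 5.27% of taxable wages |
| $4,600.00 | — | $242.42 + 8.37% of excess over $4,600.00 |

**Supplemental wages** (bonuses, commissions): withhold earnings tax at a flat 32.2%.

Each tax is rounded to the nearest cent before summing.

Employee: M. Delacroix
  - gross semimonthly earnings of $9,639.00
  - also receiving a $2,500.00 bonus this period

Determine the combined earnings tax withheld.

Earnings Tax: taxable = $9,639.00
  $242.42 + 8.37% × ($9,639.00 − $4,600.00) = $242.42 + 8.37% × $5,039.00 = $664.18
Supplemental (32.2% flat on bonus): 32.2% × $2,500.00 = $805.00
Total earnings tax: $664.18 + $805.00 = $1,469.18

$1,469.18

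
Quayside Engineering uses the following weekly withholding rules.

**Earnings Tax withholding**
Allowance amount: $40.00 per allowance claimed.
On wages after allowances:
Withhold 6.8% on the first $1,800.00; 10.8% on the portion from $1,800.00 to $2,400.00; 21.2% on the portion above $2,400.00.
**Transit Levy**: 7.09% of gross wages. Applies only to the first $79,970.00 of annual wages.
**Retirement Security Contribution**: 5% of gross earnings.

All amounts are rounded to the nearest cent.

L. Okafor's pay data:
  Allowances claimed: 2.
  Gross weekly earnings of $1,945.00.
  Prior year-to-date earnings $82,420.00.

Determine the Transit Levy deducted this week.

$0.00

Transit Levy: YTD $82,420.00 ≥ cap $79,970.00 → $0.00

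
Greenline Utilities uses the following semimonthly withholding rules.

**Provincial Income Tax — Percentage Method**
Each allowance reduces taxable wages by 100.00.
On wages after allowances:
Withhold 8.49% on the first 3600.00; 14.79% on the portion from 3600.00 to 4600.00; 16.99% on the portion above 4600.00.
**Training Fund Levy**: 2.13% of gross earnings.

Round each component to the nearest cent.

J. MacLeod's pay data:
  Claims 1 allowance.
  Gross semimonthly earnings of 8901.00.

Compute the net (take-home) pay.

7544.12

Provincial Income Tax: taxable = 8901.00 − 1×100.00 = 8801.00
  453.54 + 16.99% × (8801.00 − 4600.00) = 453.54 + 16.99% × 4201.00 = 1167.29
Training Fund Levy: 2.13% × 8901.00 = 189.59
Total withheld: 1167.29 + 189.59 = 1356.88
Net pay: 8901.00 − 1356.88 = 7544.12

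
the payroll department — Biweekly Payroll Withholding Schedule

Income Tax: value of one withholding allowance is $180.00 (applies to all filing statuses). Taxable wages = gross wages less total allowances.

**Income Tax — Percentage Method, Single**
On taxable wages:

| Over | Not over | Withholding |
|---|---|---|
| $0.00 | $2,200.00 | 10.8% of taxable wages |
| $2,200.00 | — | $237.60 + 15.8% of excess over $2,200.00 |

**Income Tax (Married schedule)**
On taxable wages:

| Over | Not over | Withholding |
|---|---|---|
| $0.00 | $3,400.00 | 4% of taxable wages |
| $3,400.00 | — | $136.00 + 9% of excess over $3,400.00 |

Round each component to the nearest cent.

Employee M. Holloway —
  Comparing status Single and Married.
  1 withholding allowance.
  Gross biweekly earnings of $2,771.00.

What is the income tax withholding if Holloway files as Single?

$299.38

Income Tax (Single): taxable = $2,771.00 − 1×$180.00 = $2,591.00
  $237.60 + 15.8% × ($2,591.00 − $2,200.00) = $237.60 + 15.8% × $391.00 = $299.38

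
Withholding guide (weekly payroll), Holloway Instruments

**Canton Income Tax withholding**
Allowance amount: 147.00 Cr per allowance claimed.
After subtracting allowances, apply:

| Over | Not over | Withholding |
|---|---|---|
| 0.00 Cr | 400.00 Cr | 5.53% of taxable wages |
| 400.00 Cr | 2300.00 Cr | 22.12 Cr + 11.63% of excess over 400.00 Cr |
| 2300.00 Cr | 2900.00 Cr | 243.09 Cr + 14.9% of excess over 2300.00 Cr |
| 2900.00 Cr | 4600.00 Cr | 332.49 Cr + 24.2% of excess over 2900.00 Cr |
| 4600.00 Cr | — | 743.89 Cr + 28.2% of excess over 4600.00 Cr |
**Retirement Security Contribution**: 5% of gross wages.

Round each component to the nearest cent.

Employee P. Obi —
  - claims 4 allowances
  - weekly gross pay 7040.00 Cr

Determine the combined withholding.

Canton Income Tax: taxable = 7040.00 Cr − 4×147.00 Cr = 6452.00 Cr
  743.89 Cr + 28.2% × (6452.00 Cr − 4600.00 Cr) = 743.89 Cr + 28.2% × 1852.00 Cr = 1266.15 Cr
Retirement Security Contribution: 5% × 7040.00 Cr = 352.00 Cr
Total: 1266.15 Cr + 352.00 Cr = 1618.15 Cr

1618.15 Cr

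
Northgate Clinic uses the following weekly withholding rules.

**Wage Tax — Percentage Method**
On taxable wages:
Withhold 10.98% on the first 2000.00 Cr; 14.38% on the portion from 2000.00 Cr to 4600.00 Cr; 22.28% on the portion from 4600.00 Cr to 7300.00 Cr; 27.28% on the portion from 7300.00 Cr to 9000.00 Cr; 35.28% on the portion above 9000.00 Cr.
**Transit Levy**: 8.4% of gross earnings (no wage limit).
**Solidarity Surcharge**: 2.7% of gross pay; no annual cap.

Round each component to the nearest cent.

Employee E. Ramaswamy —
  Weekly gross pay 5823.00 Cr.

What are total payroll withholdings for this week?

Wage Tax: taxable = 5823.00 Cr
  593.48 Cr + 22.28% × (5823.00 Cr − 4600.00 Cr) = 593.48 Cr + 22.28% × 1223.00 Cr = 865.96 Cr
Transit Levy: 8.4% × 5823.00 Cr = 489.13 Cr
Solidarity Surcharge: 2.7% × 5823.00 Cr = 157.22 Cr
Total: 865.96 Cr + 489.13 Cr + 157.22 Cr = 1512.31 Cr

1512.31 Cr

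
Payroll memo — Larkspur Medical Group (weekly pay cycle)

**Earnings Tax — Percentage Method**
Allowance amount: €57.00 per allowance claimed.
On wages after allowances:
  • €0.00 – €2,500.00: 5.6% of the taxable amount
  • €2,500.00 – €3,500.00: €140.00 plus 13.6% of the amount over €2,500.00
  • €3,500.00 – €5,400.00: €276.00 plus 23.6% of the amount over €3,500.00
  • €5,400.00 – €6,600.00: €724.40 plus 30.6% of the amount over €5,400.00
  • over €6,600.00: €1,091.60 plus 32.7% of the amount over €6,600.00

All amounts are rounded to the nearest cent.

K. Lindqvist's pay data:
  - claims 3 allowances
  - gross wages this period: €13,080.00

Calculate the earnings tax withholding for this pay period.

€3,154.64

Earnings Tax: taxable = €13,080.00 − 3×€57.00 = €12,909.00
  €1,091.60 + 32.7% × (€12,909.00 − €6,600.00) = €1,091.60 + 32.7% × €6,309.00 = €3,154.64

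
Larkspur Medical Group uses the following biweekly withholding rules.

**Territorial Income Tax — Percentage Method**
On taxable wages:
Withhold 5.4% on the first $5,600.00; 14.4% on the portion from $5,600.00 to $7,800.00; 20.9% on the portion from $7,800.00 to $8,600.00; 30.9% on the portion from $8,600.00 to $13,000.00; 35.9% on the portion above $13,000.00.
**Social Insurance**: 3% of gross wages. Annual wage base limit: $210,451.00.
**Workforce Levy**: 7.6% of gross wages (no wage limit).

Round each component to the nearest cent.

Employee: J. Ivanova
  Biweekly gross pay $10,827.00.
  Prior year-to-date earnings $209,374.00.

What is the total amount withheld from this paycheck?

$2,329.70

Territorial Income Tax: taxable = $10,827.00
  $786.40 + 30.9% × ($10,827.00 − $8,600.00) = $786.40 + 30.9% × $2,227.00 = $1,474.54
Social Insurance: cap $210,451.00 − YTD $209,374.00 = $1,077.00 subject; 3% × $1,077.00 = $32.31
Workforce Levy: 7.6% × $10,827.00 = $822.85
Total: $1,474.54 + $32.31 + $822.85 = $2,329.70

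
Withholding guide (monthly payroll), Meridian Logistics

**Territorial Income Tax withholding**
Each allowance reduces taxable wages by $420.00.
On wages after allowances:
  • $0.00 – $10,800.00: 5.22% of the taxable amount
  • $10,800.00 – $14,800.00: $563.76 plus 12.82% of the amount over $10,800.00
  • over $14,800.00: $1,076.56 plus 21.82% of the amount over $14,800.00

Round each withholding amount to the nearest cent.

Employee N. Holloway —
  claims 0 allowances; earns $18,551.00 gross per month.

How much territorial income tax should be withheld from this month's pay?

Territorial Income Tax: taxable = $18,551.00
  $1,076.56 + 21.82% × ($18,551.00 − $14,800.00) = $1,076.56 + 21.82% × $3,751.00 = $1,895.03

$1,895.03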